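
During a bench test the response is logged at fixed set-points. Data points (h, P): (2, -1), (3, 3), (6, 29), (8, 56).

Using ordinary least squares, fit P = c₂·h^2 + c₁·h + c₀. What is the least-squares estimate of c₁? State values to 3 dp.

Setting ∂/∂c₂ … = 0 gives: 5489·c₂ + 763·c₁ + 113·c₀ = 4651;  763·c₂ + 113·c₁ + 19·c₀ = 629;  113·c₂ + 19·c₁ + 4·c₀ = 87.
Inverting the 3×3 Gram matrix, [c₂, c₁, c₀]ᵀ = [361/354, -233/354, -232/59]ᵀ.

c₁ = -0.658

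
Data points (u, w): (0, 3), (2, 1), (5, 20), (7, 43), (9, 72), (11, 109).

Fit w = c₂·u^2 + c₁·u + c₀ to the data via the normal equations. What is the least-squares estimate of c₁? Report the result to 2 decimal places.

c₁ = -1.44

Forming XᵀX = [[24244, 2536, 280]; [2536, 280, 34]; [280, 34, 6]] and Xᵀw = [21632, 2250, 248]ᵀ gives XᵀX·[c₂, c₁, c₀]ᵀ = Xᵀw.
Solving the 3×3 system (Gaussian elimination) gives c₂ = 5744/5619, c₁ = -8093/5619, c₀ = 3353/1873.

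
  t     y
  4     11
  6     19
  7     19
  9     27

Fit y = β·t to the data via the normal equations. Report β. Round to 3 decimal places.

Entries of XᵀX: Σt·t = 182.
Right-hand side: Σt·y = 534.
Hence β = 534 / 182 ≈ 2.93407.

β = 2.934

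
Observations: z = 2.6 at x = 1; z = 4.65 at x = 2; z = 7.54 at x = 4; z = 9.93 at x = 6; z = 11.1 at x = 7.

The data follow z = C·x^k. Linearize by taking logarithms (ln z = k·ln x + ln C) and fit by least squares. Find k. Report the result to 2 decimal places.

k = 0.74

Let Y = ln z. Fitting Y = k·ln x + ln C by least squares:
Σln x = 5.8171, Σ(ln x)² = 9.3992, Σln z = 9.2151, Σln x·ln z = 12.6627.
Normal system: [[9.3992, 5.8171]; [5.8171, 5]]·[k, ln C]ᵀ = [12.6627, 9.2151]ᵀ.
Solving (det = 13.1574): k = 0.73785, ln C = 0.98459.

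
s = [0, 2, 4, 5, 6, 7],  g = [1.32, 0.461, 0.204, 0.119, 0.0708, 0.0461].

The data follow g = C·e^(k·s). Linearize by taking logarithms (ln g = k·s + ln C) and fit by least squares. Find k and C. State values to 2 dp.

Linearized form: ln g = k·s + ln C. From the 6 transformed points,
AᵀA = [[130.0000, 24.0000]; [24.0000, 6]], rhs = [-55.9764, -9.9398]ᵀ  (here Σs = 24.0000, Σ(s)² = 130.0000, Σln g = -9.9398, Σs·ln g = -55.9764).
Solving (det = 204.0000): k = -0.47697, ln C = 0.25125, so C = exp(0.25125) = 1.28563.

k = -0.48, C = 1.29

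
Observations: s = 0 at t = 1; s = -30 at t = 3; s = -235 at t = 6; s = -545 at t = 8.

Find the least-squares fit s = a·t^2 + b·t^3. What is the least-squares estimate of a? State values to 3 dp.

a = -0.446

Compute the Gram sums: Σt^2·t^2 = 5474, Σt^2·t^3 = 40788, Σt^3·t^3 = 309530.
For Xᵀs: Σt^2·s = -43610, Σt^3·s = -330610.
XᵀX·[a, b]ᵀ = Xᵀs becomes [[5474, 40788]; [40788, 309530]]·[a, b]ᵀ = [-43610, -330610]ᵀ.
Eliminating b: 309530·(row 1) − 40788·(row 2) gives 30706276·a = 309530·(-43610) − 40788·(-330610) = -13682620, so a = -3420655/7676569.
Then b = ((-330610) − 40788·(-3420655/7676569))/309530 = -7748615/7676569.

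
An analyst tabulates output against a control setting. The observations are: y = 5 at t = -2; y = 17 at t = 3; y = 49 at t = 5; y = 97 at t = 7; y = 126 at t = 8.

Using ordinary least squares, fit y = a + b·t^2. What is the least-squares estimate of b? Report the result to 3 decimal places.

b = 2.007

The normal system XᵀX·[a, b]ᵀ = Xᵀy is [[5, 151]; [151, 7219]]·[a, b]ᵀ = [294, 14215]ᵀ.
det = 5·7219 − 151² = 13294.
a = (294·7219 − 151·14215)/13294 = -24079/13294; b = (5·14215 − 151·294)/13294 = 26681/13294.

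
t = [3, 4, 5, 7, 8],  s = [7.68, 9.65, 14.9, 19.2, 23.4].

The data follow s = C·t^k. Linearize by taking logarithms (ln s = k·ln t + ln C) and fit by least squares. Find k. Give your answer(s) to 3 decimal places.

Let Y = ln s. Fitting Y = k·ln t + ln C by least squares:
Over the data: Σln t = 8.1197, Σ(ln t)² = 13.8297, Σln s = 13.1146, Σln t·ln s = 22.0359.
Normal system: [[13.8297, 8.1197]; [8.1197, 5]]·[k, ln C]ᵀ = [22.0359, 13.1146]ᵀ.
Δ = 13.8297·5 − (8.1197)² = 3.2190; k = (22.0359·5 − 8.1197·13.1146)/3.2190 = 1.14729, ln C = (13.8297·13.1146 − 8.1197·22.0359)/3.2190 = 0.75979.

k = 1.147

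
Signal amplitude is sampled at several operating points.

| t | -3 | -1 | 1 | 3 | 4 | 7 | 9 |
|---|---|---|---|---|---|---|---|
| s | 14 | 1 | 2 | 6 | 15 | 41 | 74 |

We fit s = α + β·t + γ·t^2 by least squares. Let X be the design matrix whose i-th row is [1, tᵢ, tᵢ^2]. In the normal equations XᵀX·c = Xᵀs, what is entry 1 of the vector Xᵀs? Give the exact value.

Entry 1 ↔ basis 1, so (Xᵀs)_{1} = Σᵢ sᵢ = (1)·(14) + (1)·(1) + (1)·(2) + (1)·(6) + (1)·(15) + (1)·(41) + (1)·(74) = 153.

153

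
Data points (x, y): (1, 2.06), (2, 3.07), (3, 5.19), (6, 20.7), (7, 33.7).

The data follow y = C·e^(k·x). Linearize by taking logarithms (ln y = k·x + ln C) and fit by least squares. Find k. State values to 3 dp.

Let Y = ln y. Fitting Y = k·x + ln C by least squares:
Over the data: Σx = 19.0000, Σ(x)² = 99.0000, Σln y = 10.0387, Σx·ln y = 50.7095.
Normal system: [[99.0000, 19.0000]; [19.0000, 5]]·[k, ln C]ᵀ = [50.7095, 10.0387]ᵀ.
Slope k = (n·Σx·ln y − Σx·Σln y)/(n·Σ(x)² − (Σx)²) = (5·50.7095 − 19.0000·10.0387)/134.0000 = 0.46874; ln C = (Σln y − k·Σx)/n = 0.22653.

k = 0.469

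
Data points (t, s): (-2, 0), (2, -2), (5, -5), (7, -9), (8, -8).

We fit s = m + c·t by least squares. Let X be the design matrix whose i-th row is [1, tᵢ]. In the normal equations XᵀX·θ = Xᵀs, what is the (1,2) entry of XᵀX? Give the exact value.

20

Row 1 ↔ basis 1, column 2 ↔ basis t, so (XᵀX)_{1,2} = Σᵢ t = (1)·(-2) + (1)·(2) + (1)·(5) + (1)·(7) + (1)·(8) = 20.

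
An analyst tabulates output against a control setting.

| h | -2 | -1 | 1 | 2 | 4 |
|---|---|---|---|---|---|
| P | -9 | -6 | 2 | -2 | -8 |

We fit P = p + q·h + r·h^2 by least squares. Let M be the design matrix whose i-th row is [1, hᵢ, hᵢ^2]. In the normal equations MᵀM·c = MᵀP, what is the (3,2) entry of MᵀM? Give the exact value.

64

Row 3 ↔ basis h^2, column 2 ↔ basis h, so (MᵀM)_{3,2} = Σᵢ (h^2)·(h) = (4)·(-2) + (1)·(-1) + (1)·(1) + (4)·(2) + (16)·(4) = 64.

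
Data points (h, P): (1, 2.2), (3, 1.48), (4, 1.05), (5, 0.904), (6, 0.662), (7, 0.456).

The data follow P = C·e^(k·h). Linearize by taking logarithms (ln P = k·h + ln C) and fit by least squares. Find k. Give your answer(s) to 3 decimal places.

Linearized form: ln P = k·h + ln C. From the 6 transformed points,
AᵀA = [[136.0000, 26.0000]; [26.0000, 6]], rhs = [-6.3167, -0.0694]ᵀ  (here Σh = 26.0000, Σ(h)² = 136.0000, Σln P = -0.0694, Σh·ln P = -6.3167).
Solving (det = 140.0000): k = -0.25783, ln C = 1.10569.

k = -0.258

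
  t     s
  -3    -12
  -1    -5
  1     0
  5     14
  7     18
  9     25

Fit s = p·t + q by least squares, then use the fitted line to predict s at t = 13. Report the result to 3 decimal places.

The normal system AᵀA·[p, q]ᵀ = Aᵀs is [[166, 18]; [18, 6]]·[p, q]ᵀ = [462, 40]ᵀ.
Eliminating q: 6·(row 1) − 18·(row 2) gives 672·p = 6·462 − 18·40 = 2052, so p = 171/56.
Then q = (40 − 18·(171/56))/6 = -419/168.
At t = 13: ŝ = (171/56)·(13) + (-419/168)·(1) = 3125/84.

ŝ = 37.202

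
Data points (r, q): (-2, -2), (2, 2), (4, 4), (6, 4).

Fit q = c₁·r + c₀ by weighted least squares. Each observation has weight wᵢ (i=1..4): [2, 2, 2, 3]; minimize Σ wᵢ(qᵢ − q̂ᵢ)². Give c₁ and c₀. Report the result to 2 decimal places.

With design matrix A, AᵀWA = [[156, 26]; [26, 9]] and AᵀWq = [120, 20]ᵀ.
Eliminating c₀: 9·(row 1) − 26·(row 2) gives 728·c₁ = 9·120 − 26·20 = 560, so c₁ = 10/13.
Then c₀ = (20 − 26·(10/13))/9 = 0.

c₁ = 0.77, c₀ = 0.00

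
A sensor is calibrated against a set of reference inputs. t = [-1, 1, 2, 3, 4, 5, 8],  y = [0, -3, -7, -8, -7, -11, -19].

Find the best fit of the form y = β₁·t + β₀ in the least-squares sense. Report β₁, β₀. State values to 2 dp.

The normal system MᵀM·[β₁, β₀]ᵀ = Mᵀy is [[120, 22]; [22, 7]]·[β₁, β₀]ᵀ = [-276, -55]ᵀ.
Δ = 120·7 − 22² = 356.
β₁ = ((-276)·7 − 22·(-55))/356 = -361/178; β₀ = (120·(-55) − 22·(-276))/356 = -132/89.

β₁ = -2.03, β₀ = -1.48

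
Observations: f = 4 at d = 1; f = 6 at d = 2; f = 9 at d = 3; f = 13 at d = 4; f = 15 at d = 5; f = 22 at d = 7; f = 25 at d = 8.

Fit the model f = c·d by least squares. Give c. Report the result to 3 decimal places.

The normal system AᵀA·[c]ᵀ = Aᵀf is [[168]]·[c]ᵀ = [524]ᵀ.
Hence c = 524 / 168 ≈ 3.11905.

c = 3.119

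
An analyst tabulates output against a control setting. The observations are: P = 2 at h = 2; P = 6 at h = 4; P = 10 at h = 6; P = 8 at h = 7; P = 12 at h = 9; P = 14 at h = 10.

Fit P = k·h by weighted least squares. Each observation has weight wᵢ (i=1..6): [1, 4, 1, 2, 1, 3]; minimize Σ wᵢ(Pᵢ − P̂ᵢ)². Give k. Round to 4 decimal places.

k = 1.3722

Entries of MᵀWM: Σwᵢ·h·h = 583.
And Σwᵢ·h·P = 800.
MᵀWM·[k]ᵀ = MᵀWP becomes [[583]]·[k]ᵀ = [800]ᵀ.
Hence k = 800 / 583 ≈ 1.37221.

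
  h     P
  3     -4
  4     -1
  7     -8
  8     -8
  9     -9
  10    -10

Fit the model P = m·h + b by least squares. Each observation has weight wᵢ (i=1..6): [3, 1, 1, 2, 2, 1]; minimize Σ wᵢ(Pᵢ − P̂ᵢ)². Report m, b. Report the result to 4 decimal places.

m = -0.9669, b = -0.3122

Compute the Gram sums: Σwᵢ·h·h = 482, Σwᵢ·h = 64, Σwᵢ·1 = 10.
For AᵀWP: Σwᵢ·h·P = -486, Σwᵢ·P = -65.
Normal equations: [[482, 64]; [64, 10]]·[m, b]ᵀ = [-486, -65]ᵀ.
Δ = 482·10 − 64² = 724.
m = ((-486)·10 − 64·(-65))/724 = -175/181; b = (482·(-65) − 64·(-486))/724 = -113/362.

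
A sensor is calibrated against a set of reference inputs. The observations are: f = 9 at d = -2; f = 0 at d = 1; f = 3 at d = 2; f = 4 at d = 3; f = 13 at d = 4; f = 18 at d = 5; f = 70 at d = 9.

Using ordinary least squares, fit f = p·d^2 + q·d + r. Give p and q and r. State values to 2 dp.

The normal system XᵀX·[p, q, r]ᵀ = Xᵀf is [[7556, 946, 140]; [946, 140, 22]; [140, 22, 7]]·[p, q, r]ᵀ = [6412, 772, 117]ᵀ.
Inverting the 3×3 Gram matrix, [p, q, r]ᵀ = [146933/141681, -240886/141681, 62169/47227]ᵀ.

p = 1.04, q = -1.70, r = 1.32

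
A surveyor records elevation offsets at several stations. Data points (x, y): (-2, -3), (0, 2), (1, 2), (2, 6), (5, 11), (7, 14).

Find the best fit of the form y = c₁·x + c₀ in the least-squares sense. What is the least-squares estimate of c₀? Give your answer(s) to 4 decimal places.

c₀ = 1.2371

AᵀA·[c₁, c₀]ᵀ = Aᵀy reads: 83·c₁ + 13·c₀ = 173;  13·c₁ + 6·c₀ = 32.
(Σx·x = 83, Σx = 13, Σ1 = 6, Σx·y = 173, Σy = 32.)
det = 83·6 − 13² = 329.
c₁ = (173·6 − 13·32)/329 = 622/329; c₀ = (83·32 − 13·173)/329 = 407/329.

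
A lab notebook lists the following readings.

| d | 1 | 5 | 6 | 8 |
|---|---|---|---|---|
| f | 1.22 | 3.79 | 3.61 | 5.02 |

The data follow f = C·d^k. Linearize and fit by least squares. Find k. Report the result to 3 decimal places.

k = 0.662

Taking logs, ln f = k·ln d + ln C, so regress ln f on ln d.
AᵀA = [[10.1248, 5.4806]; [5.4806, 4]], rhs = [7.7995, 4.4284]ᵀ  (here Σln d = 5.4806, Σ(ln d)² = 10.1248, Σln f = 4.4284, Σln d·ln f = 7.7995).
Slope k = (n·Σln d·ln f − Σln d·Σln f)/(n·Σ(ln d)² − (Σln d)²) = (4·7.7995 − 5.4806·4.4284)/10.4617 = 0.66220; ln C = (Σln f − k·Σln d)/n = 0.19977.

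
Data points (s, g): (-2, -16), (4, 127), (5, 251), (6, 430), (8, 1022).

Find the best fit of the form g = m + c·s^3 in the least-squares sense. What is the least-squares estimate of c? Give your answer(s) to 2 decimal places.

Entries of MᵀM: Σ1 = 5, Σs^3 = 909, Σs^3·s^3 = 328585.
Right-hand side: Σg = 1814, Σs^3·g = 655775.
MᵀM·[m, c]ᵀ = Mᵀg becomes [[5, 909]; [909, 328585]]·[m, c]ᵀ = [1814, 655775]ᵀ.
Δ = 5·328585 − 909² = 816644.
m = (1814·328585 − 909·655775)/816644 = -46285/816644; c = (5·655775 − 909·1814)/816644 = 1629949/816644.

c = 2.00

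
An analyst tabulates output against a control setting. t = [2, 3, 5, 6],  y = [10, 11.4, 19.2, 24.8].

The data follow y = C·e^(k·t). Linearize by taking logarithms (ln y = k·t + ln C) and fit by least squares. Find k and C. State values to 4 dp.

k = 0.2338, C = 5.9916

Taking logs, ln y = k·t + ln C, so regress ln y on t.
Sums: Σt = 16.0000, Σ(t)² = 74.0000, Σln y = 10.9020, Σt·ln y = 45.9456.
Normal system: [[74.0000, 16.0000]; [16.0000, 4]]·[k, ln C]ᵀ = [45.9456, 10.9020]ᵀ.
Slope k = (n·Σt·ln y − Σt·Σln y)/(n·Σ(t)² − (Σt)²) = (4·45.9456 − 16.0000·10.9020)/40.0000 = 0.23378; ln C = (Σln y − k·Σt)/n = 1.79036, so C = exp(1.79036) = 5.99162.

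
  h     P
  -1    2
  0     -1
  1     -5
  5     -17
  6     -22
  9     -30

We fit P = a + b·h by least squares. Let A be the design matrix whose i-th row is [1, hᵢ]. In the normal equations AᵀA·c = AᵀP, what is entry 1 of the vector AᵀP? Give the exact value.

Entry 1 ↔ basis 1, so (AᵀP)_{1} = Σᵢ Pᵢ = (1)·(2) + (1)·(-1) + (1)·(-5) + (1)·(-17) + (1)·(-22) + (1)·(-30) = -73.

-73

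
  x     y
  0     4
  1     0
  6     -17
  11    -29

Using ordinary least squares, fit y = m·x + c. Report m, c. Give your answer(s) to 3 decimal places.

Entries of AᵀA: Σx·x = 158, Σx = 18, Σ1 = 4.
Right-hand side: Σx·y = -421, Σy = -42.
Normal equations: [[158, 18]; [18, 4]]·[m, c]ᵀ = [-421, -42]ᵀ.
Δ = 158·4 − 18² = 308.
m = ((-421)·4 − 18·(-42))/308 = -232/77; c = (158·(-42) − 18·(-421))/308 = 471/154.

m = -3.013, c = 3.058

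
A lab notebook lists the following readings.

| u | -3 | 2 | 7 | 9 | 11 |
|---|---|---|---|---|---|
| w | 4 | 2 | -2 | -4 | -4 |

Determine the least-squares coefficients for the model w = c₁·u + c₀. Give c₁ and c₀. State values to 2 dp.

Normal-equation sums: Σu·u = 264, Σu = 26, Σ1 = 5.
And Σu·w = -102, Σw = -4.
Normal equations: [[264, 26]; [26, 5]]·[c₁, c₀]ᵀ = [-102, -4]ᵀ.
det = 264·5 − 26² = 644.
c₁ = ((-102)·5 − 26·(-4))/644 = -29/46; c₀ = (264·(-4) − 26·(-102))/644 = 57/23.

c₁ = -0.63, c₀ = 2.48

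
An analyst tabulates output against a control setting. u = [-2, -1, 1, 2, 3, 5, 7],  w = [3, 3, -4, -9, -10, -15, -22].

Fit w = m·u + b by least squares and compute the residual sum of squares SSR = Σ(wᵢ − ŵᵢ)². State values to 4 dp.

SSR = 8.3005

The normal system XᵀX·[m, b]ᵀ = Xᵀw is [[93, 15]; [15, 7]]·[m, b]ᵀ = [-290, -54]ᵀ.
det = 93·7 − 15² = 426.
m = ((-290)·7 − 15·(-54))/426 = -610/213; b = (93·(-54) − 15·(-290))/426 = -112/71.
Residuals: -245/213, 365/213, 94/213, -361/213, 12/71, 191/213, -80/213; SSR = 1768/213.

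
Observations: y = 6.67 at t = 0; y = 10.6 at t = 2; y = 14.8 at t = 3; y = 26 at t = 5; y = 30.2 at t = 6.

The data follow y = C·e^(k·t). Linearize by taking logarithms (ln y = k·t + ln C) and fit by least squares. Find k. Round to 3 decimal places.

Let Y = ln y. Fitting Y = k·t + ln C by least squares:
Σt = 16.0000, Σ(t)² = 74.0000, Σln y = 13.6190, Σt·ln y = 49.5431.
Equations: 74.0000·k + 16.0000·ln C = 49.5431;  16.0000·k + 5·ln C = 13.6190.
Solving (det = 114.0000): k = 0.26150, ln C = 1.88701.

k = 0.261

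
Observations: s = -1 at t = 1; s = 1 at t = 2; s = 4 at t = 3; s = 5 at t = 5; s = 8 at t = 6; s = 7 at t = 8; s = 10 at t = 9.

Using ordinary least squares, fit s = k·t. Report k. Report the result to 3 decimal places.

k = 1.055

With design matrix M, MᵀM = [[220]] and Mᵀs = [232]ᵀ.
Hence k = 232 / 220 ≈ 1.05455.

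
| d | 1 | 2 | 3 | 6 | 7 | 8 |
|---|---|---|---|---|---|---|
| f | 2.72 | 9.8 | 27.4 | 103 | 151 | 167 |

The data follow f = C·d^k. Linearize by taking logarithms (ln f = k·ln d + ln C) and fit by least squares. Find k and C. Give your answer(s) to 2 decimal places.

Let Y = ln f. Fitting Y = k·ln d + ln C by least squares:
Sums: Σln d = 7.6089, Σ(ln d)² = 13.0084, Σln f = 21.3636, Σln d·ln f = 33.9291.
Normal system: [[13.0084, 7.6089]; [7.6089, 6]]·[k, ln C]ᵀ = [33.9291, 21.3636]ᵀ.
Δ = 13.0084·6 − (7.6089)² = 20.1558; k = (33.9291·6 − 7.6089·21.3636)/20.1558 = 2.03525, ln C = (13.0084·21.3636 − 7.6089·33.9291)/20.1558 = 0.97960, so C = exp(0.97960) = 2.66340.

k = 2.04, C = 2.66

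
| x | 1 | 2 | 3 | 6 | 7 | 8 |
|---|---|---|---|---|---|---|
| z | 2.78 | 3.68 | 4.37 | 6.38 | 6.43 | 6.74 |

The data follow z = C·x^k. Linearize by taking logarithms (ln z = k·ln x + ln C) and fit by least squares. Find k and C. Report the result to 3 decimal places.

k = 0.442, C = 2.746

Let Y = ln z. Fitting Y = k·ln x + ln C by least squares:
Σln x = 7.6089, Σ(ln x)² = 13.0084, Σln z = 9.4223, Σln x·ln z = 13.4327.
Equations: 13.0084·k + 7.6089·ln C = 13.4327;  7.6089·k + 6·ln C = 9.4223.
Slope k = (n·Σln x·ln z − Σln x·Σln z)/(n·Σ(ln x)² − (Σln x)²) = (6·13.4327 − 7.6089·9.4223)/20.1558 = 0.44171; ln C = (Σln z − k·Σln x)/n = 1.01023, so C = exp(1.01023) = 2.74624.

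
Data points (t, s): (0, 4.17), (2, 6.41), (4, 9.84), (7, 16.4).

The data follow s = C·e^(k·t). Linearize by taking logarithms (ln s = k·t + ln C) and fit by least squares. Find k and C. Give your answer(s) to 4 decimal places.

With ln sᵢ as the transformed response and tᵢ as the regressor:
Over the data: Σt = 13.0000, Σ(t)² = 69.0000, Σln s = 8.3695, Σt·ln s = 32.4425.
Normal system: [[69.0000, 13.0000]; [13.0000, 4]]·[k, ln C]ᵀ = [32.4425, 8.3695]ᵀ.
Slope k = (n·Σt·ln s − Σt·Σln s)/(n·Σ(t)² − (Σt)²) = (4·32.4425 − 13.0000·8.3695)/107.0000 = 0.19595; ln C = (Σln s − k·Σt)/n = 1.45555, so C = exp(1.45555) = 4.28684.

k = 0.1959, C = 4.2868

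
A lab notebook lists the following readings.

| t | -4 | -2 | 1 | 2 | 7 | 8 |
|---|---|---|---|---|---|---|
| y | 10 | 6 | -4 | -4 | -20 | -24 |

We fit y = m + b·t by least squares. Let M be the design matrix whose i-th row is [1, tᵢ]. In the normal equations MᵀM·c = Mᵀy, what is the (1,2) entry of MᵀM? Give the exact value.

12

Row 1 ↔ basis 1, column 2 ↔ basis t, so (MᵀM)_{1,2} = Σᵢ t = (1)·(-4) + (1)·(-2) + (1)·(1) + (1)·(2) + (1)·(7) + (1)·(8) = 12.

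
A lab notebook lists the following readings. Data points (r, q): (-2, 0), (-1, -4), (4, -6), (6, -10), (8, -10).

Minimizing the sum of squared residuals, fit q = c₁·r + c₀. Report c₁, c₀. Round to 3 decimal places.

c₁ = -0.921, c₀ = -3.237

With design matrix A, AᵀA = [[121, 15]; [15, 5]] and Aᵀq = [-160, -30]ᵀ.
Eliminating c₀: 5·(row 1) − 15·(row 2) gives 380·c₁ = 5·(-160) − 15·(-30) = -350, so c₁ = -35/38.
Then c₀ = ((-30) − 15·(-35/38))/5 = -123/38.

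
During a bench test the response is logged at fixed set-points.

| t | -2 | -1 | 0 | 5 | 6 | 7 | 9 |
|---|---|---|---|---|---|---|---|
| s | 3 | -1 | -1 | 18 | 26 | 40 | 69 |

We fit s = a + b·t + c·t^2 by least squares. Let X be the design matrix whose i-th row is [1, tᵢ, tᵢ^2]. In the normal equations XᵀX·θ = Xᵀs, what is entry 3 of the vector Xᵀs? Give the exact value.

8946

Entry 3 ↔ basis t^2, so (Xᵀs)_{3} = Σᵢ (t^2)·sᵢ = (4)·(3) + (1)·(-1) + (0)·(-1) + (25)·(18) + (36)·(26) + (49)·(40) + (81)·(69) = 8946.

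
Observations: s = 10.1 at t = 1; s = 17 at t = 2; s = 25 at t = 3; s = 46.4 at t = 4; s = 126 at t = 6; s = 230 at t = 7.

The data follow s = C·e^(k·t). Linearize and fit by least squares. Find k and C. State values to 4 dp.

k = 0.5184, C = 5.8061

With ln sᵢ as the transformed response and tᵢ as the regressor:
Σt = 23.0000, Σ(t)² = 115.0000, Σln s = 22.4763, Σt·ln s = 100.0690.
Normal system: [[115.0000, 23.0000]; [23.0000, 6]]·[k, ln C]ᵀ = [100.0690, 22.4763]ᵀ.
Slope k = (n·Σt·ln s − Σt·Σln s)/(n·Σ(t)² − (Σt)²) = (6·100.0690 − 23.0000·22.4763)/161.0000 = 0.51838; ln C = (Σln s − k·Σt)/n = 1.75891, so C = exp(1.75891) = 5.80612.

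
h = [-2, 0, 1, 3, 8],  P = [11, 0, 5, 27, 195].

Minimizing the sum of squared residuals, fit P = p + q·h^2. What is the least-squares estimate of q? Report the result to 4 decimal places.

Normal-equation sums: Σ1 = 5, Σh^2 = 78, Σh^2·h^2 = 4194.
Right-hand side: ΣP = 238, Σh^2·P = 12772.
det = 5·4194 − 78² = 14886.
p = (238·4194 − 78·12772)/14886 = 326/2481; q = (5·12772 − 78·238)/14886 = 22648/7443.

q = 3.0429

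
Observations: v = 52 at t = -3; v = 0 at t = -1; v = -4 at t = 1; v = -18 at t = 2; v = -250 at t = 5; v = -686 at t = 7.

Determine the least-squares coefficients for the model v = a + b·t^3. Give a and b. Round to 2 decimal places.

The normal equations are: 6·a + 449·b = -906;  449·a + 134069·b = -268100.
(Σ1 = 6, Σt^3 = 449, Σt^3·t^3 = 134069, Σv = -906, Σt^3·v = -268100.)
Determinant 6·134069 − 449² = 602813.
a = ((-906)·134069 − 449·(-268100))/602813 = -1089614/602813; b = (6·(-268100) − 449·(-906))/602813 = -1201806/602813.

a = -1.81, b = -1.99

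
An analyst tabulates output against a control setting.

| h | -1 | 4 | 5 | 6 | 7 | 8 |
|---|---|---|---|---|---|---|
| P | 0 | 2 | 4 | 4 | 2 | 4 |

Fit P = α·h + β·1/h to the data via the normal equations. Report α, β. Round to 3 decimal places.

Sums needed: Σh·h = 191, Σh·1/h = 6, Σ1/h·1/h = 822949/705600.
And Σh·P = 98, Σ1/h·P = 289/105.
XᵀX·[α, β]ᵀ = XᵀP becomes [[191, 6]; [6, 822949/705600]]·[α, β]ᵀ = [98, 289/105]ᵀ.
Determinant 191·(822949/705600) − 6² = 131781659/705600.
α = (98·(822949/705600) − 6·(289/105))/(131781659/705600) = 68996522/131781659; β = (191·(289/105) − 6·98)/(131781659/705600) = -43955520/131781659.

α = 0.524, β = -0.334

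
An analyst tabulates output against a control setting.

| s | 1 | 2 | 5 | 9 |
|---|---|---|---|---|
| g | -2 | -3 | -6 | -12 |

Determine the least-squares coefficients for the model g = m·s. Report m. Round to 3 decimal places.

m = -1.315

Normal-equation sums: Σs·s = 111.
For Mᵀg: Σs·g = -146.
Normal equations: [[111]]·[m]ᵀ = [-146]ᵀ.
m = (-146)/111 = -1.31532.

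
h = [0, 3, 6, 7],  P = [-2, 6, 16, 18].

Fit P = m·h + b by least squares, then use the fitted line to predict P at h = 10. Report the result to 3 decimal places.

Entries of XᵀX: Σh·h = 94, Σh = 16, Σ1 = 4.
Right-hand side: Σh·P = 240, ΣP = 38.
Normal equations: [[94, 16]; [16, 4]]·[m, b]ᵀ = [240, 38]ᵀ.
Eliminating b: 4·(row 1) − 16·(row 2) gives 120·m = 4·240 − 16·38 = 352, so m = 44/15.
Then b = (38 − 16·(44/15))/4 = -67/30.
At h = 10: P̂ = (44/15)·(10) + (-67/30)·(1) = 271/10.

P̂ = 27.100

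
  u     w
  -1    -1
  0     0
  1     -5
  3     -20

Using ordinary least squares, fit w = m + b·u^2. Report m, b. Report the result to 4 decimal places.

m = -0.5308, b = -2.1706

Compute the Gram sums: Σ1 = 4, Σu^2 = 11, Σu^2·u^2 = 83.
Right-hand side: Σw = -26, Σu^2·w = -186.
Normal equations: [[4, 11]; [11, 83]]·[m, b]ᵀ = [-26, -186]ᵀ.
Eliminating b: 83·(row 1) − 11·(row 2) gives 211·m = 83·(-26) − 11·(-186) = -112, so m = -112/211.
Then b = ((-186) − 11·(-112/211))/83 = -458/211.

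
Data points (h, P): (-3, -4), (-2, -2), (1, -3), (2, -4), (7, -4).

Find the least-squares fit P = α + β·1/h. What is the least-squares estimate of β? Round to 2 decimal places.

β = -0.32

Entries of MᵀM: Σ1 = 5, Σ1/h = 17/21, Σ1/h·1/h = 1439/882.
Moment sums: ΣP = -17, Σ1/h·P = -68/21.
MᵀM·[α, β]ᵀ = MᵀP becomes [[5, 17/21]; [17/21, 1439/882]]·[α, β]ᵀ = [-17, -68/21]ᵀ.
Δ = 5·(1439/882) − (17/21)² = 6617/882.
α = ((-17)·(1439/882) − (17/21)·(-68/21))/(6617/882) = -22151/6617; β = (5·(-68/21) − (17/21)·(-17))/(6617/882) = -2142/6617.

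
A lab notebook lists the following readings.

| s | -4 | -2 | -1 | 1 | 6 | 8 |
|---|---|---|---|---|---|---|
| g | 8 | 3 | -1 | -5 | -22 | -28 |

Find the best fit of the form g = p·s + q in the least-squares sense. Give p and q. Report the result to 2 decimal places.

Sums needed: Σs·s = 122, Σs = 8, Σ1 = 6.
Moment sums: Σs·g = -398, Σg = -45.
Normal equations: [[122, 8]; [8, 6]]·[p, q]ᵀ = [-398, -45]ᵀ.
Determinant 122·6 − 8² = 668.
p = ((-398)·6 − 8·(-45))/668 = -507/167; q = (122·(-45) − 8·(-398))/668 = -1153/334.

p = -3.04, q = -3.45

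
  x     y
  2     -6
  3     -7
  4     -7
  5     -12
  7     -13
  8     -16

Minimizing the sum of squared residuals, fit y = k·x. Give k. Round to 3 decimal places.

k = -2.036

Entries of MᵀM: Σx·x = 167.
For Mᵀy: Σx·y = -340.
Hence k = -340 / 167 ≈ -2.03593.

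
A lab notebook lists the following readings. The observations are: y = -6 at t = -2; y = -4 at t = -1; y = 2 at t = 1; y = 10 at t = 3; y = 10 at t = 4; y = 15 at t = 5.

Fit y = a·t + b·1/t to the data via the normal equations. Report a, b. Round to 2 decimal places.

XᵀX·[a, b]ᵀ = Xᵀy reads: 56·a + 6·b = 163;  6·a + (8869/3600)·b = 107/6.
(Σt·t = 56, Σt·1/t = 6, Σ1/t·1/t = 8869/3600, Σt·y = 163, Σ1/t·y = 107/6.)
Δ = 56·(8869/3600) − 6² = 45883/450.
a = (163·(8869/3600) − 6·(107/6))/(45883/450) = 1060447/367064; b = (56·(107/6) − 6·163)/(45883/450) = 9300/45883.

a = 2.89, b = 0.20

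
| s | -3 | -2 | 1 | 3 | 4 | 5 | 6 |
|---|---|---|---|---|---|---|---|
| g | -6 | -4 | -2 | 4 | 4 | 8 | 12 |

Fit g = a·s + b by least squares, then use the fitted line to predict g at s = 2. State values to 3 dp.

From the data, Σs·s = 100, Σs = 14, Σ1 = 7.
Moment sums: Σs·g = 164, Σg = 16.
MᵀM·[a, b]ᵀ = Mᵀg becomes [[100, 14]; [14, 7]]·[a, b]ᵀ = [164, 16]ᵀ.
Eliminating b: 7·(row 1) − 14·(row 2) gives 504·a = 7·164 − 14·16 = 924, so a = 11/6.
Then b = (16 − 14·(11/6))/7 = -29/21.
At s = 2: ĝ = (11/6)·(2) + (-29/21)·(1) = 16/7.

ĝ = 2.286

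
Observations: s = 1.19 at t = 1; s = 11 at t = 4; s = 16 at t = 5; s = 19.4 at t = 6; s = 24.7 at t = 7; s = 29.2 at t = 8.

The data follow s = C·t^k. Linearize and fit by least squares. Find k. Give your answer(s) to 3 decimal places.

k = 1.552

Taking logs, ln s = k·ln t + ln C, so regress ln s on ln t.
Σln t = 8.8128, Σ(ln t)² = 15.8331, Σln s = 14.8907, Σln t·ln s = 26.3561.
Normal system: [[15.8331, 8.8128]; [8.8128, 6]]·[k, ln C]ᵀ = [26.3561, 14.8907]ᵀ.
Solving (det = 17.3327): k = 1.55240, ln C = 0.20160.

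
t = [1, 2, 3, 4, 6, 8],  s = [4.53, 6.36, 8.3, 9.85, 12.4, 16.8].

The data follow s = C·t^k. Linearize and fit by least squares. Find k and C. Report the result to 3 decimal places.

k = 0.615, C = 4.309

Let Y = ln s. Fitting Y = k·ln t + ln C by least squares:
AᵀA = [[11.1437, 7.0493]; [7.0493, 6]], rhs = [17.1564, 13.1036]ᵀ  (here Σln t = 7.0493, Σ(ln t)² = 11.1437, Σln s = 13.1036, Σln t·ln s = 17.1564).
Δ = 11.1437·6 − (7.0493)² = 17.1702; k = (17.1564·6 − 7.0493·13.1036)/17.1702 = 0.61549, ln C = (11.1437·13.1036 − 7.0493·17.1564)/17.1702 = 1.46080, so C = exp(1.46080) = 4.30941.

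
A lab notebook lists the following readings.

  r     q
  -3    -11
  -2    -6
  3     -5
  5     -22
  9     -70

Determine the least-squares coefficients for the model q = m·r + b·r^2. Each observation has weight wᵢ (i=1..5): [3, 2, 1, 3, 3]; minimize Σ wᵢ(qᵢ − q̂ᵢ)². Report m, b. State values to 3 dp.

Normal-equation sums: Σwᵢ·r·r = 362, Σwᵢ·r·r^2 = 2492, Σwᵢ·r^2·r^2 = 21914.
And Σwᵢ·r·q = -2112, Σwᵢ·r^2·q = -19050.
Normal equations: [[362, 2492]; [2492, 21914]]·[m, b]ᵀ = [-2112, -19050]ᵀ.
Determinant 362·21914 − 2492² = 1722804.
m = ((-2112)·21914 − 2492·(-19050))/1722804 = 99186/143567; b = (362·(-19050) − 2492·(-2112))/1722804 = -136083/143567.

m = 0.691, b = -0.948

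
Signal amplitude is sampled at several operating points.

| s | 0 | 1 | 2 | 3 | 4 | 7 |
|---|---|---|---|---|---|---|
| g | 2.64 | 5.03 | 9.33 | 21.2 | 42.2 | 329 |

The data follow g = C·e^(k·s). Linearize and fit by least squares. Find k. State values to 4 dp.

With ln gᵢ as the transformed response and sᵢ as the regressor:
Σs = 17.0000, Σ(s)² = 79.0000, Σln g = 17.4119, Σs·ln g = 70.7860.
Normal system: [[79.0000, 17.0000]; [17.0000, 6]]·[k, ln C]ᵀ = [70.7860, 17.4119]ᵀ.
Solving (det = 185.0000): k = 0.69575, ln C = 0.93070.

k = 0.6957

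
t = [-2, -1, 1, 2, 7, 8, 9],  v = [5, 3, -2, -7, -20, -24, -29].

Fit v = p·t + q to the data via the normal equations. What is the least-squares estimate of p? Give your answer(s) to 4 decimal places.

With design matrix A, AᵀA = [[204, 24]; [24, 7]] and Aᵀv = [-622, -74]ᵀ.
Δ = 204·7 − 24² = 852.
p = ((-622)·7 − 24·(-74))/852 = -1289/426; q = (204·(-74) − 24·(-622))/852 = -14/71.

p = -3.0258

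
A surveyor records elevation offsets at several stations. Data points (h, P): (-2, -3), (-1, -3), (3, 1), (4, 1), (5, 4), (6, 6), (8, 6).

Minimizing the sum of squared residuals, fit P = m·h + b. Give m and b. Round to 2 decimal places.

Sums needed: Σh·h = 155, Σh = 23, Σ1 = 7.
For XᵀP: Σh·P = 120, ΣP = 12.
Normal equations: [[155, 23]; [23, 7]]·[m, b]ᵀ = [120, 12]ᵀ.
Determinant 155·7 − 23² = 556.
m = (120·7 − 23·12)/556 = 141/139; b = (155·12 − 23·120)/556 = -225/139.

m = 1.01, b = -1.62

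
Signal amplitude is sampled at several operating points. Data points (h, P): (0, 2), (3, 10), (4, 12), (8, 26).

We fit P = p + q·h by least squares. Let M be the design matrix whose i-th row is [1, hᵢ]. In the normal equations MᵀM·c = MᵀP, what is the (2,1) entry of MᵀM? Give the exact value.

15

Row 2 ↔ basis h, column 1 ↔ basis 1, so (MᵀM)_{2,1} = Σᵢ h = (0)·(1) + (3)·(1) + (4)·(1) + (8)·(1) = 15.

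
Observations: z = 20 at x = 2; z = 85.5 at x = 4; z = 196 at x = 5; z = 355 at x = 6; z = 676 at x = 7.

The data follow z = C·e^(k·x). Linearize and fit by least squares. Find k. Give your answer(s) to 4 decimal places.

k = 0.7088

Linearized form: ln z = k·x + ln C. From the 5 transformed points,
Sums: Σx = 24.0000, Σ(x)² = 130.0000, Σln z = 25.1107, Σx·ln z = 131.0222.
Normal system: [[130.0000, 24.0000]; [24.0000, 5]]·[k, ln C]ᵀ = [131.0222, 25.1107]ᵀ.
Solving (det = 74.0000): k = 0.70885, ln C = 1.61967.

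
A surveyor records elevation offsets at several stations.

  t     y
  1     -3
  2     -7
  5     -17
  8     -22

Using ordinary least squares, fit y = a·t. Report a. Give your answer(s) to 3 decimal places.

With design matrix M, MᵀM = [[94]] and Mᵀy = [-278]ᵀ.
a = (-278)/94 = -2.95745.

a = -2.957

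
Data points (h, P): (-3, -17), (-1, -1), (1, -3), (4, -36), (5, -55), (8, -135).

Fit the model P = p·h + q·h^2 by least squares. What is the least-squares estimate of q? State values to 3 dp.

The normal system AᵀA·[p, q]ᵀ = AᵀP is [[116, 674]; [674, 5060]]·[p, q]ᵀ = [-1450, -10748]ᵀ.
Determinant 116·5060 − 674² = 132684.
p = ((-1450)·5060 − 674·(-10748))/132684 = -23212/33171; q = (116·(-10748) − 674·(-1450))/132684 = -67367/33171.

q = -2.031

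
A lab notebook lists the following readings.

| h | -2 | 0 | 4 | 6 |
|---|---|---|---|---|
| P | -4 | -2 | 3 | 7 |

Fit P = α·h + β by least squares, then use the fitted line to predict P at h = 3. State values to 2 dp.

Sums needed: Σh·h = 56, Σh = 8, Σ1 = 4.
Right-hand side: Σh·P = 62, ΣP = 4.
MᵀM·[α, β]ᵀ = MᵀP becomes [[56, 8]; [8, 4]]·[α, β]ᵀ = [62, 4]ᵀ.
Determinant 56·4 − 8² = 160.
α = (62·4 − 8·4)/160 = 27/20; β = (56·4 − 8·62)/160 = -17/10.
At h = 3: P̂ = (27/20)·(3) + (-17/10)·(1) = 47/20.

P̂ = 2.35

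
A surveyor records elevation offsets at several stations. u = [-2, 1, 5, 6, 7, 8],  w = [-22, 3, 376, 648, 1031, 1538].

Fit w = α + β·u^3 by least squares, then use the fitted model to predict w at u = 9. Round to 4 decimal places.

Compute the Gram sums: Σ1 = 6, Σu^3 = 1189, Σu^3·u^3 = 442139.
And Σw = 3574, Σu^3·w = 1328236.
AᵀA·[α, β]ᵀ = Aᵀw becomes [[6, 1189]; [1189, 442139]]·[α, β]ᵀ = [3574, 1328236]ᵀ.
Determinant 6·442139 − 1189² = 1239113.
α = (3574·442139 − 1189·1328236)/1239113 = 932182/1239113; β = (6·1328236 − 1189·3574)/1239113 = 3719930/1239113.
At u = 9: ŵ = (932182/1239113)·(1) + (3719930/1239113)·(729) = 2712761152/1239113.

ŵ = 2189.2766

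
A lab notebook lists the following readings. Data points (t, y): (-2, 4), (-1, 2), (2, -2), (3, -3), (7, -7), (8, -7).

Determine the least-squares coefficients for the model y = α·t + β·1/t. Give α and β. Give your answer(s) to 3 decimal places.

Compute the Gram sums: Σt·t = 131, Σt·1/t = 6, Σ1/t·1/t = 46489/28224.
Moment sums: Σt·y = -128, Σ1/t·y = -63/8.
Determinant 131·(46489/28224) − 6² = 5073995/28224.
α = ((-128)·(46489/28224) − 6·(-63/8))/(5073995/28224) = -124784/137135; β = (131·(-63/8) − 6·(-128))/(5073995/28224) = -201096/137135.

α = -0.910, β = -1.466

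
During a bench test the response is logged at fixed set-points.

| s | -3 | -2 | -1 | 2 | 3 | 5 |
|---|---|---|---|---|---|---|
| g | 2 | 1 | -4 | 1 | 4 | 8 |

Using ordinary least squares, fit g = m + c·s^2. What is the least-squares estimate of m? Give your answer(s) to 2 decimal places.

m = -1.61

Compute the Gram sums: Σ1 = 6, Σs^2 = 52, Σs^2·s^2 = 820.
And Σg = 12, Σs^2·g = 258.
Normal equations: [[6, 52]; [52, 820]]·[m, c]ᵀ = [12, 258]ᵀ.
Determinant 6·820 − 52² = 2216.
m = (12·820 − 52·258)/2216 = -447/277; c = (6·258 − 52·12)/2216 = 231/554.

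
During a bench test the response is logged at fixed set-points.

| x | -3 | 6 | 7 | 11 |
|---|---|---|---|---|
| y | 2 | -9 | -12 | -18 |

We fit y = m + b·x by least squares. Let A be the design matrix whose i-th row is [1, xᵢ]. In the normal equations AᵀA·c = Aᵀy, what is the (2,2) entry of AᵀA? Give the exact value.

215

Row 2 ↔ basis x, column 2 ↔ basis x, so (AᵀA)_{2,2} = Σᵢ (x)·(x) = (-3)·(-3) + (6)·(6) + (7)·(7) + (11)·(11) = 215.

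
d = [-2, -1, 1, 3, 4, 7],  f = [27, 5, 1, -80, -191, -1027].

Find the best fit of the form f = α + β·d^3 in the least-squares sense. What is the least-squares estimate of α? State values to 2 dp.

α = 2.30

Setting ∂/∂α … = 0 gives: 6·α + 426·β = -1265;  426·α + 122540·β = -366865.
Eliminating β: 122540·(row 1) − 426·(row 2) gives 553764·α = 122540·(-1265) − 426·(-366865) = 1271390, so α = 635695/276882.
Then β = ((-366865) − 426·(635695/276882))/122540 = -138525/46147.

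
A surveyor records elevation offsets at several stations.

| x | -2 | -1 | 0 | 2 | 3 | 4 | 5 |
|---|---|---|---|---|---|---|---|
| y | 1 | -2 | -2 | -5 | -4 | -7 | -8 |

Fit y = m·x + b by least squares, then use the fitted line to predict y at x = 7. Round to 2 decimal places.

ŷ = -10.05

Entries of MᵀM: Σx·x = 59, Σx = 11, Σ1 = 7.
And Σx·y = -90, Σy = -27.
det = 59·7 − 11² = 292.
m = ((-90)·7 − 11·(-27))/292 = -333/292; b = (59·(-27) − 11·(-90))/292 = -603/292.
At x = 7: ŷ = (-333/292)·(7) + (-603/292)·(1) = -1467/146.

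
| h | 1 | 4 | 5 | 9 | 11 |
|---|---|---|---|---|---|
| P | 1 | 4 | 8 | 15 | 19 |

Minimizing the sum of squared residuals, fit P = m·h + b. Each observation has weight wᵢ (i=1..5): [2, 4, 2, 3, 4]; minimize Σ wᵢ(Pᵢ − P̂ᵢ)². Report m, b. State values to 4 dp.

m = 1.9198, b = -2.3376

From the data, Σwᵢ·h·h = 843, Σwᵢ·h = 99, Σwᵢ·1 = 15.
Moment sums: Σwᵢ·h·P = 1387, Σwᵢ·P = 155.
So AᵀWA·[m, b]ᵀ = AᵀWP: [[843, 99]; [99, 15]]·[m, b]ᵀ = [1387, 155]ᵀ.
Δ = 843·15 − 99² = 2844.
m = (1387·15 − 99·155)/2844 = 455/237; b = (843·155 − 99·1387)/2844 = -554/237.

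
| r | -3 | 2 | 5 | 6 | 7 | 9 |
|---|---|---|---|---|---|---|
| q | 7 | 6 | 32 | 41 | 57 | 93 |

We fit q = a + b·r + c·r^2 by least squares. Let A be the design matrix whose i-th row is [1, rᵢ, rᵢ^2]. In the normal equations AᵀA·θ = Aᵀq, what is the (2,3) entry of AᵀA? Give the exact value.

Row 2 ↔ basis r, column 3 ↔ basis r^2, so (AᵀA)_{2,3} = Σᵢ (r)·(r^2) = (-3)·(9) + (2)·(4) + (5)·(25) + (6)·(36) + (7)·(49) + (9)·(81) = 1394.

1394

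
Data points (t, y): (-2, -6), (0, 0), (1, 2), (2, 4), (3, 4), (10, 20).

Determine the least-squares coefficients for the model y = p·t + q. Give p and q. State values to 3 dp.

p = 2.086, q = -0.867

Sums needed: Σt·t = 118, Σt = 14, Σ1 = 6.
And Σt·y = 234, Σy = 24.
Normal equations: [[118, 14]; [14, 6]]·[p, q]ᵀ = [234, 24]ᵀ.
Eliminating q: 6·(row 1) − 14·(row 2) gives 512·p = 6·234 − 14·24 = 1068, so p = 267/128.
Then q = (24 − 14·(267/128))/6 = -111/128.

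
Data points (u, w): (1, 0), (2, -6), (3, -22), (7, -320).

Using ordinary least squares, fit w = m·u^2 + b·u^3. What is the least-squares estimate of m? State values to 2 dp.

Entries of MᵀM: Σu^2·u^2 = 2499, Σu^2·u^3 = 17083, Σu^3·u^3 = 118443.
For Mᵀw: Σu^2·w = -15902, Σu^3·w = -110402.
Normal equations: [[2499, 17083]; [17083, 118443]]·[m, b]ᵀ = [-15902, -110402]ᵀ.
det = 2499·118443 − 17083² = 4160168.
m = ((-15902)·118443 − 17083·(-110402))/4160168 = 629195/1040042; b = (2499·(-110402) − 17083·(-15902))/4160168 = -1060183/1040042.

m = 0.60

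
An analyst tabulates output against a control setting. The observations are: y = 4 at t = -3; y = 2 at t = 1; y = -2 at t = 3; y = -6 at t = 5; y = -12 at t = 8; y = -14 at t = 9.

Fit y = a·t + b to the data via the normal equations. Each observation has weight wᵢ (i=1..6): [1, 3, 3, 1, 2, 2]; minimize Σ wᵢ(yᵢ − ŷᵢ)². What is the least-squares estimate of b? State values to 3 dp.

b = 2.463

Sums needed: Σwᵢ·t·t = 354, Σwᵢ·t = 48, Σwᵢ·1 = 12.
Moment sums: Σwᵢ·t·y = -498, Σwᵢ·y = -54.
So MᵀWM·[a, b]ᵀ = MᵀWy: [[354, 48]; [48, 12]]·[a, b]ᵀ = [-498, -54]ᵀ.
Determinant 354·12 − 48² = 1944.
a = ((-498)·12 − 48·(-54))/1944 = -47/27; b = (354·(-54) − 48·(-498))/1944 = 133/54.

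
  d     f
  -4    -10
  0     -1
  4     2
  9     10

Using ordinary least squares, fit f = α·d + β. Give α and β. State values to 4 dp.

α = 1.4636, β = -3.0431

From the data, Σd·d = 113, Σd = 9, Σ1 = 4.
Right-hand side: Σd·f = 138, Σf = 1.
Normal equations: [[113, 9]; [9, 4]]·[α, β]ᵀ = [138, 1]ᵀ.
Δ = 113·4 − 9² = 371.
α = (138·4 − 9·1)/371 = 543/371; β = (113·1 − 9·138)/371 = -1129/371.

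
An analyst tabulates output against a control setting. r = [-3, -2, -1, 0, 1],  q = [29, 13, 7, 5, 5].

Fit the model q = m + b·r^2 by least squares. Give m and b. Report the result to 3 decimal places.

AᵀA·[m, b]ᵀ = Aᵀq reads: 5·m + 15·b = 59;  15·m + 99·b = 325.
Δ = 5·99 − 15² = 270.
m = (59·99 − 15·325)/270 = 161/45; b = (5·325 − 15·59)/270 = 74/27.

m = 3.578, b = 2.741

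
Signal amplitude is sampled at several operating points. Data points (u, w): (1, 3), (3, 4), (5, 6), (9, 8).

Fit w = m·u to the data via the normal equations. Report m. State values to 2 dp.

Normal-equation sums: Σu·u = 116.
Moment sums: Σu·w = 117.
Normal equations: [[116]]·[m]ᵀ = [117]ᵀ.
Hence m = 117 / 116 ≈ 1.00862.

m = 1.01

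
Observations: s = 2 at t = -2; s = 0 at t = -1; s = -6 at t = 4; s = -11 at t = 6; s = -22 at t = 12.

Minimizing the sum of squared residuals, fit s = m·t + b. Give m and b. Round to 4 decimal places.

From the data, Σt·t = 201, Σt = 19, Σ1 = 5.
For Xᵀs: Σt·s = -358, Σs = -37.
XᵀX·[m, b]ᵀ = Xᵀs becomes [[201, 19]; [19, 5]]·[m, b]ᵀ = [-358, -37]ᵀ.
Eliminating b: 5·(row 1) − 19·(row 2) gives 644·m = 5·(-358) − 19·(-37) = -1087, so m = -1087/644.
Then b = ((-37) − 19·(-1087/644))/5 = -635/644.

m = -1.6879, b = -0.9860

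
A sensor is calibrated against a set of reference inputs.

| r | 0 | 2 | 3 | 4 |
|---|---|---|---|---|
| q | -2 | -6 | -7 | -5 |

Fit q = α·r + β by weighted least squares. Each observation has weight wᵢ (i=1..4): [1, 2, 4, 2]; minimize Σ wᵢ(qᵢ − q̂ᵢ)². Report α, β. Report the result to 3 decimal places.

Sums needed: Σwᵢ·r·r = 76, Σwᵢ·r = 24, Σwᵢ·1 = 9.
And Σwᵢ·r·q = -148, Σwᵢ·q = -52.
AᵀWA·[α, β]ᵀ = AᵀWq becomes [[76, 24]; [24, 9]]·[α, β]ᵀ = [-148, -52]ᵀ.
Eliminating β: 9·(row 1) − 24·(row 2) gives 108·α = 9·(-148) − 24·(-52) = -84, so α = -7/9.
Then β = ((-52) − 24·(-7/9))/9 = -100/27.

α = -0.778, β = -3.704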